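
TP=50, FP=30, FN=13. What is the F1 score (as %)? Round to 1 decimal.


Precision = TP / (TP + FP) = 50 / 80 = 0.625
Recall = TP / (TP + FN) = 50 / 63 = 0.7937
F1 = 2 * P * R / (P + R)
= 2 * 0.625 * 0.7937 / (0.625 + 0.7937)
= 0.9921 / 1.4187
= 0.6993
As percentage: 69.9%

69.9


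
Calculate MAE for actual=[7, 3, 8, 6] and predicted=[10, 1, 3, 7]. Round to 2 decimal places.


Absolute errors: [3, 2, 5, 1]
Sum of absolute errors = 11
MAE = 11 / 4 = 2.75

2.75


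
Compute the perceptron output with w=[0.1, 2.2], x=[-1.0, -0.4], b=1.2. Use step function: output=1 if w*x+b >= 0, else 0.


z = w . x + b
= 0.1*-1.0 + 2.2*-0.4 + 1.2
= -0.1 + -0.88 + 1.2
= -0.98 + 1.2
= 0.22
Since z = 0.22 >= 0, output = 1

1


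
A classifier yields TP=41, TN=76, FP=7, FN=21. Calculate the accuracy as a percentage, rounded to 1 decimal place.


Accuracy = (TP + TN) / (TP + TN + FP + FN) * 100
= (41 + 76) / (41 + 76 + 7 + 21)
= 117 / 145
= 0.8069
= 80.7%

80.7


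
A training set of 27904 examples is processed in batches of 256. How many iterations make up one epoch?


Iterations per epoch = dataset_size / batch_size
= 27904 / 256
= 109

109


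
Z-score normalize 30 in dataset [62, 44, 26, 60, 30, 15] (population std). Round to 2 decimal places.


Mean = (62 + 44 + 26 + 60 + 30 + 15) / 6 = 39.5
Variance = sum((x_i - mean)^2) / n = 303.25
Std = sqrt(303.25) = 17.4141
Z = (x - mean) / std
= (30 - 39.5) / 17.4141
= -9.5 / 17.4141
= -0.55

-0.55


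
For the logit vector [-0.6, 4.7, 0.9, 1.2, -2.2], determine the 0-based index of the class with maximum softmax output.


Softmax is a monotonic transformation, so it preserves the argmax.
We need to find the index of the maximum logit.
Index 0: -0.6
Index 1: 4.7
Index 2: 0.9
Index 3: 1.2
Index 4: -2.2
Maximum logit = 4.7 at index 1

1


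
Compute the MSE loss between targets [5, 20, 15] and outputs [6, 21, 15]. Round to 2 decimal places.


Differences: [-1, -1, 0]
Squared errors: [1, 1, 0]
Sum of squared errors = 2
MSE = 2 / 3 = 0.67

0.67


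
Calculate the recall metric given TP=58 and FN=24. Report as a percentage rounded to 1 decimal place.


Recall = TP / (TP + FN) * 100
= 58 / (58 + 24)
= 58 / 82
= 0.7073
= 70.7%

70.7


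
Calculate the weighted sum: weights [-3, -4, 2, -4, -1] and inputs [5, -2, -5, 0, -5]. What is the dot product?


Element-wise products:
-3 * 5 = -15
-4 * -2 = 8
2 * -5 = -10
-4 * 0 = 0
-1 * -5 = 5
Sum = -15 + 8 + -10 + 0 + 5
= -12

-12


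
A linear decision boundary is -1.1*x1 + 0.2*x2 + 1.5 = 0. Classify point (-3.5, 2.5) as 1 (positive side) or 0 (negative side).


Compute -1.1 * -3.5 + 0.2 * 2.5 + 1.5
= 3.85 + 0.5 + 1.5
= 5.85
Since 5.85 >= 0, the point is on the positive side.

1


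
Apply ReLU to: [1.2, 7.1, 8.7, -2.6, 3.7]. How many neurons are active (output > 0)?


ReLU(x) = max(0, x) for each element:
ReLU(1.2) = 1.2
ReLU(7.1) = 7.1
ReLU(8.7) = 8.7
ReLU(-2.6) = 0
ReLU(3.7) = 3.7
Active neurons (>0): 4

4


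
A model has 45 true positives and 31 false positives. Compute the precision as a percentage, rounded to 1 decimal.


Precision = TP / (TP + FP) * 100
= 45 / (45 + 31)
= 45 / 76
= 0.5921
= 59.2%

59.2


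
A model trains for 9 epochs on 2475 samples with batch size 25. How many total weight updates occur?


Iterations per epoch = 2475 / 25 = 99
Total updates = iterations_per_epoch * epochs
= 99 * 9
= 891

891


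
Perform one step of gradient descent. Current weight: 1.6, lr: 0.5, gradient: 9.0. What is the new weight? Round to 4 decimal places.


w_new = w_old - lr * gradient
= 1.6 - 0.5 * 9.0
= 1.6 - (4.5)
= -2.9000

-2.9000


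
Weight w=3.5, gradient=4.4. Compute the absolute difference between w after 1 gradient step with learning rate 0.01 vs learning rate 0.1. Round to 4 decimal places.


With lr=0.01: w_new = 3.5 - 0.01 * 4.4 = 3.456
With lr=0.1: w_new = 3.5 - 0.1 * 4.4 = 3.06
Absolute difference = |3.456 - 3.06|
= 0.3960

0.3960


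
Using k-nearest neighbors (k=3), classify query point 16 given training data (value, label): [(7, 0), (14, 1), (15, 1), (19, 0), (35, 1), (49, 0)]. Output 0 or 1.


Distances from query 16:
Point 15 (class 1): distance = 1
Point 14 (class 1): distance = 2
Point 19 (class 0): distance = 3
K=3 nearest neighbors: classes = [1, 1, 0]
Votes for class 1: 2 / 3
Majority vote => class 1

1


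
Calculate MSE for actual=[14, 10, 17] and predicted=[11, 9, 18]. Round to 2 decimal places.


Differences: [3, 1, -1]
Squared errors: [9, 1, 1]
Sum of squared errors = 11
MSE = 11 / 3 = 3.67

3.67


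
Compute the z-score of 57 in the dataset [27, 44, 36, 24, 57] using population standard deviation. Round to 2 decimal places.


Mean = (27 + 44 + 36 + 24 + 57) / 5 = 37.6
Variance = sum((x_i - mean)^2) / n = 143.44
Std = sqrt(143.44) = 11.9766
Z = (x - mean) / std
= (57 - 37.6) / 11.9766
= 19.4 / 11.9766
= 1.62

1.62


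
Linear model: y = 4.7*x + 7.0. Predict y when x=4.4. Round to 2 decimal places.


y = 4.7 * 4.4 + (7.0)
= 20.68 + (7.0)
= 27.68

27.68


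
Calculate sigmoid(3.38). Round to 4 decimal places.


sigmoid(z) = 1 / (1 + exp(-z))
exp(-(3.38)) = exp(-3.38) = 0.034
1 + 0.034 = 1.034
1 / 1.034 = 0.9671

0.9671


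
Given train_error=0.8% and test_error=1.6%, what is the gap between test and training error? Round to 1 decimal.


Generalization gap = test_error - train_error
= 1.6 - 0.8
= 0.8%
A small gap suggests good generalization.

0.8


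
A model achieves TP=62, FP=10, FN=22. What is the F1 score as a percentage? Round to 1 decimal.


Precision = TP / (TP + FP) = 62 / 72 = 0.8611
Recall = TP / (TP + FN) = 62 / 84 = 0.7381
F1 = 2 * P * R / (P + R)
= 2 * 0.8611 * 0.7381 / (0.8611 + 0.7381)
= 1.2712 / 1.5992
= 0.7949
As percentage: 79.5%

79.5


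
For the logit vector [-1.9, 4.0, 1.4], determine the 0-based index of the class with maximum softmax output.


Softmax is a monotonic transformation, so it preserves the argmax.
We need to find the index of the maximum logit.
Index 0: -1.9
Index 1: 4.0
Index 2: 1.4
Maximum logit = 4.0 at index 1

1


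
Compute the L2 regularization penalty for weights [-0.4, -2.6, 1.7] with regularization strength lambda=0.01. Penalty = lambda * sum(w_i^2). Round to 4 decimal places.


Squaring each weight:
(-0.4)^2 = 0.16
(-2.6)^2 = 6.76
1.7^2 = 2.89
Sum of squares = 9.81
Penalty = 0.01 * 9.81 = 0.0981

0.0981


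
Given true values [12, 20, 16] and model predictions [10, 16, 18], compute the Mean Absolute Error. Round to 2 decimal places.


Absolute errors: [2, 4, 2]
Sum of absolute errors = 8
MAE = 8 / 3 = 2.67

2.67


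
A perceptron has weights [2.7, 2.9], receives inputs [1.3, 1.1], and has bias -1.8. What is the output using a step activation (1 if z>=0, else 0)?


z = w . x + b
= 2.7*1.3 + 2.9*1.1 + -1.8
= 3.51 + 3.19 + -1.8
= 6.7 + -1.8
= 4.9
Since z = 4.9 >= 0, output = 1

1


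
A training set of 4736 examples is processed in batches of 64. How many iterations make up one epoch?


Iterations per epoch = dataset_size / batch_size
= 4736 / 64
= 74

74


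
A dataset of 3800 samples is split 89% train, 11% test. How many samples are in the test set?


Train samples = 3800 * 89% = 3382
Test samples = 3800 - 3382
= 418

418


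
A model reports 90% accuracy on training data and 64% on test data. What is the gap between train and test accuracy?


Gap = train_accuracy - test_accuracy
= 90 - 64
= 26%
This large gap strongly indicates overfitting.

26


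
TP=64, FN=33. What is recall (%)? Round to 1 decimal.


Recall = TP / (TP + FN) * 100
= 64 / (64 + 33)
= 64 / 97
= 0.6598
= 66.0%

66.0


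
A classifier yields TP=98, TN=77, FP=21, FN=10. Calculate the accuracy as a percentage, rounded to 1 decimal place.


Accuracy = (TP + TN) / (TP + TN + FP + FN) * 100
= (98 + 77) / (98 + 77 + 21 + 10)
= 175 / 206
= 0.8495
= 85.0%

85.0


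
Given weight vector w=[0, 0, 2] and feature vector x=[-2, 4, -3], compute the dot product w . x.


Element-wise products:
0 * -2 = 0
0 * 4 = 0
2 * -3 = -6
Sum = 0 + 0 + -6
= -6

-6


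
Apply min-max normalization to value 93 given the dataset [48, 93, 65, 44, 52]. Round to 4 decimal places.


Min = 44, Max = 93
Range = 93 - 44 = 49
Scaled = (x - min) / (max - min)
= (93 - 44) / 49
= 49 / 49
= 1.0000

1.0000


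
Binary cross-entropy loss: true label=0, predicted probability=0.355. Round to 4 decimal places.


For y=0: Loss = -log(1-p)
= -log(1 - 0.355)
= -log(0.645)
= -(-0.4385)
= 0.4385

0.4385


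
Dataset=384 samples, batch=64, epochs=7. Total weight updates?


Iterations per epoch = 384 / 64 = 6
Total updates = iterations_per_epoch * epochs
= 6 * 7
= 42

42


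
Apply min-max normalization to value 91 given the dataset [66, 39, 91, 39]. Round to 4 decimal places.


Min = 39, Max = 91
Range = 91 - 39 = 52
Scaled = (x - min) / (max - min)
= (91 - 39) / 52
= 52 / 52
= 1.0000

1.0000


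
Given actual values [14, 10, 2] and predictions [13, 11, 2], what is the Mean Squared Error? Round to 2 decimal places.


Differences: [1, -1, 0]
Squared errors: [1, 1, 0]
Sum of squared errors = 2
MSE = 2 / 3 = 0.67

0.67


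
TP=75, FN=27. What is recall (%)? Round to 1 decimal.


Recall = TP / (TP + FN) * 100
= 75 / (75 + 27)
= 75 / 102
= 0.7353
= 73.5%

73.5


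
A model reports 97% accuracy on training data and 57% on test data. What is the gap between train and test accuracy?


Gap = train_accuracy - test_accuracy
= 97 - 57
= 40%
This large gap strongly indicates overfitting.

40


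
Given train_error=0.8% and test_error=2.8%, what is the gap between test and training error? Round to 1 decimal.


Generalization gap = test_error - train_error
= 2.8 - 0.8
= 2.0%
A moderate gap.

2.0


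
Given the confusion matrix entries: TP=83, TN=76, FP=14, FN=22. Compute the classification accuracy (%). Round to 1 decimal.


Accuracy = (TP + TN) / (TP + TN + FP + FN) * 100
= (83 + 76) / (83 + 76 + 14 + 22)
= 159 / 195
= 0.8154
= 81.5%

81.5


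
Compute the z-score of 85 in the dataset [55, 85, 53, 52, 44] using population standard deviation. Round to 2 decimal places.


Mean = (55 + 85 + 53 + 52 + 44) / 5 = 57.8
Variance = sum((x_i - mean)^2) / n = 198.96
Std = sqrt(198.96) = 14.1053
Z = (x - mean) / std
= (85 - 57.8) / 14.1053
= 27.2 / 14.1053
= 1.93

1.93


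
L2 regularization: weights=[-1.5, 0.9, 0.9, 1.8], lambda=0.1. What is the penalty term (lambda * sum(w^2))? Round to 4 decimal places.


Squaring each weight:
(-1.5)^2 = 2.25
0.9^2 = 0.81
0.9^2 = 0.81
1.8^2 = 3.24
Sum of squares = 7.11
Penalty = 0.1 * 7.11 = 0.7110

0.7110


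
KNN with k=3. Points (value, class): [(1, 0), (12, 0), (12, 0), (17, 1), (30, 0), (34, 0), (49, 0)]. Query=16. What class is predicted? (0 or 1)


Distances from query 16:
Point 17 (class 1): distance = 1
Point 12 (class 0): distance = 4
Point 12 (class 0): distance = 4
K=3 nearest neighbors: classes = [1, 0, 0]
Votes for class 1: 1 / 3
Majority vote => class 0

0


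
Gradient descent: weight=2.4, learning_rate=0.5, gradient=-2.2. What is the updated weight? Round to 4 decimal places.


w_new = w_old - lr * gradient
= 2.4 - 0.5 * -2.2
= 2.4 - (-1.1)
= 3.5000

3.5000


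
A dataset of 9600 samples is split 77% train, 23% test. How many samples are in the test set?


Train samples = 9600 * 77% = 7392
Test samples = 9600 - 7392
= 2208

2208


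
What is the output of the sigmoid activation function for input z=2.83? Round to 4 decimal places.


sigmoid(z) = 1 / (1 + exp(-z))
exp(-(2.83)) = exp(-2.83) = 0.059
1 + 0.059 = 1.059
1 / 1.059 = 0.9443

0.9443


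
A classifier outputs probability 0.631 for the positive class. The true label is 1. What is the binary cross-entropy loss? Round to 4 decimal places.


For y=1: Loss = -log(p)
= -log(0.631)
= -(-0.4604)
= 0.4604

0.4604


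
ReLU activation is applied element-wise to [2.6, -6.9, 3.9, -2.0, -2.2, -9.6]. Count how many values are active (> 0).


ReLU(x) = max(0, x) for each element:
ReLU(2.6) = 2.6
ReLU(-6.9) = 0
ReLU(3.9) = 3.9
ReLU(-2.0) = 0
ReLU(-2.2) = 0
ReLU(-9.6) = 0
Active neurons (>0): 2

2


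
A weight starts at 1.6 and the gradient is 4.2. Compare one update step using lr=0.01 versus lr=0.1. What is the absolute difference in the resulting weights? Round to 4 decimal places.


With lr=0.01: w_new = 1.6 - 0.01 * 4.2 = 1.558
With lr=0.1: w_new = 1.6 - 0.1 * 4.2 = 1.18
Absolute difference = |1.558 - 1.18|
= 0.3780

0.3780


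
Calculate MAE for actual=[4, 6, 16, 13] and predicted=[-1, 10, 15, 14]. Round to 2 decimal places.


Absolute errors: [5, 4, 1, 1]
Sum of absolute errors = 11
MAE = 11 / 4 = 2.75

2.75


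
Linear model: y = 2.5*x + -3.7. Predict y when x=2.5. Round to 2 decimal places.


y = 2.5 * 2.5 + (-3.7)
= 6.25 + (-3.7)
= 2.55

2.55


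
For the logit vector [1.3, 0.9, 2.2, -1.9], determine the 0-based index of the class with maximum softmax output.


Softmax is a monotonic transformation, so it preserves the argmax.
We need to find the index of the maximum logit.
Index 0: 1.3
Index 1: 0.9
Index 2: 2.2
Index 3: -1.9
Maximum logit = 2.2 at index 2

2


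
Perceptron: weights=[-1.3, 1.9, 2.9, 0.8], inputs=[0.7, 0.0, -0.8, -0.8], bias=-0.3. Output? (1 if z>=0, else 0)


z = w . x + b
= -1.3*0.7 + 1.9*0.0 + 2.9*-0.8 + 0.8*-0.8 + -0.3
= -0.91 + 0.0 + -2.32 + -0.64 + -0.3
= -3.87 + -0.3
= -4.17
Since z = -4.17 < 0, output = 0

0


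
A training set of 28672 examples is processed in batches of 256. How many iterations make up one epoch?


Iterations per epoch = dataset_size / batch_size
= 28672 / 256
= 112

112


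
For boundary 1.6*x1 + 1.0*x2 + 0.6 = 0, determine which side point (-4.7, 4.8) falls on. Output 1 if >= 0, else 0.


Compute 1.6 * -4.7 + 1.0 * 4.8 + 0.6
= -7.52 + 4.8 + 0.6
= -2.12
Since -2.12 < 0, the point is on the negative side.

0


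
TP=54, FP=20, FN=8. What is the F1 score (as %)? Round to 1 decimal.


Precision = TP / (TP + FP) = 54 / 74 = 0.7297
Recall = TP / (TP + FN) = 54 / 62 = 0.871
F1 = 2 * P * R / (P + R)
= 2 * 0.7297 * 0.871 / (0.7297 + 0.871)
= 1.2711 / 1.6007
= 0.7941
As percentage: 79.4%

79.4


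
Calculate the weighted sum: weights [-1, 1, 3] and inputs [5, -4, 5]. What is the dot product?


Element-wise products:
-1 * 5 = -5
1 * -4 = -4
3 * 5 = 15
Sum = -5 + -4 + 15
= 6

6


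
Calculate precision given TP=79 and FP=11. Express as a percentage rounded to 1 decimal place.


Precision = TP / (TP + FP) * 100
= 79 / (79 + 11)
= 79 / 90
= 0.8778
= 87.8%

87.8


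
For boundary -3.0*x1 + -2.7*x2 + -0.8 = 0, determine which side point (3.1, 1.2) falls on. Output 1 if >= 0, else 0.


Compute -3.0 * 3.1 + -2.7 * 1.2 + -0.8
= -9.3 + -3.24 + -0.8
= -13.34
Since -13.34 < 0, the point is on the negative side.

0


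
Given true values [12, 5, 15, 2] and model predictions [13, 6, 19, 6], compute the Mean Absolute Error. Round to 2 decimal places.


Absolute errors: [1, 1, 4, 4]
Sum of absolute errors = 10
MAE = 10 / 4 = 2.50

2.50


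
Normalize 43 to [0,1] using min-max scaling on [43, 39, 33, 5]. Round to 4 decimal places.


Min = 5, Max = 43
Range = 43 - 5 = 38
Scaled = (x - min) / (max - min)
= (43 - 5) / 38
= 38 / 38
= 1.0000

1.0000


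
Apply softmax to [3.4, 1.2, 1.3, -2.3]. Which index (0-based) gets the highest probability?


Softmax is a monotonic transformation, so it preserves the argmax.
We need to find the index of the maximum logit.
Index 0: 3.4
Index 1: 1.2
Index 2: 1.3
Index 3: -2.3
Maximum logit = 3.4 at index 0

0


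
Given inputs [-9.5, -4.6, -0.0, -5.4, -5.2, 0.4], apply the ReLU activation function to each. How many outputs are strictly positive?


ReLU(x) = max(0, x) for each element:
ReLU(-9.5) = 0
ReLU(-4.6) = 0
ReLU(-0.0) = 0
ReLU(-5.4) = 0
ReLU(-5.2) = 0
ReLU(0.4) = 0.4
Active neurons (>0): 1

1


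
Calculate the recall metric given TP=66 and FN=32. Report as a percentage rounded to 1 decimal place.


Recall = TP / (TP + FN) * 100
= 66 / (66 + 32)
= 66 / 98
= 0.6735
= 67.3%

67.3


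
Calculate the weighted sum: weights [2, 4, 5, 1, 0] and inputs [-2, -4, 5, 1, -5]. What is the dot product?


Element-wise products:
2 * -2 = -4
4 * -4 = -16
5 * 5 = 25
1 * 1 = 1
0 * -5 = 0
Sum = -4 + -16 + 25 + 1 + 0
= 6

6


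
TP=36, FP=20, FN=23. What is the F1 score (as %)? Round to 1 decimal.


Precision = TP / (TP + FP) = 36 / 56 = 0.6429
Recall = TP / (TP + FN) = 36 / 59 = 0.6102
F1 = 2 * P * R / (P + R)
= 2 * 0.6429 * 0.6102 / (0.6429 + 0.6102)
= 0.7845 / 1.253
= 0.6261
As percentage: 62.6%

62.6


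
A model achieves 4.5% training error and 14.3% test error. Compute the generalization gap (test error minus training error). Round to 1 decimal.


Generalization gap = test_error - train_error
= 14.3 - 4.5
= 9.8%
A moderate gap.

9.8


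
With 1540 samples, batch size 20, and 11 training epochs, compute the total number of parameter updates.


Iterations per epoch = 1540 / 20 = 77
Total updates = iterations_per_epoch * epochs
= 77 * 11
= 847

847


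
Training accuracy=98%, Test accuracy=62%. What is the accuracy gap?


Gap = train_accuracy - test_accuracy
= 98 - 62
= 36%
This large gap strongly indicates overfitting.

36


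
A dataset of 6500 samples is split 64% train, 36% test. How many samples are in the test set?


Train samples = 6500 * 64% = 4160
Test samples = 6500 - 4160
= 2340

2340


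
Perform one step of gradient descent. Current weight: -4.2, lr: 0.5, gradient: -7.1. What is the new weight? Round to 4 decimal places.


w_new = w_old - lr * gradient
= -4.2 - 0.5 * -7.1
= -4.2 - (-3.55)
= -0.6500

-0.6500


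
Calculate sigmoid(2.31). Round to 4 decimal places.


sigmoid(z) = 1 / (1 + exp(-z))
exp(-(2.31)) = exp(-2.31) = 0.0993
1 + 0.0993 = 1.0993
1 / 1.0993 = 0.9097

0.9097


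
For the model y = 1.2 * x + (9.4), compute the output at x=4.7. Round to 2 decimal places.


y = 1.2 * 4.7 + (9.4)
= 5.64 + (9.4)
= 15.04

15.04


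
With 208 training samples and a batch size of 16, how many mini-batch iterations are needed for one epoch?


Iterations per epoch = dataset_size / batch_size
= 208 / 16
= 13

13


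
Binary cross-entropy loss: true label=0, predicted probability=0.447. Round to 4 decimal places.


For y=0: Loss = -log(1-p)
= -log(1 - 0.447)
= -log(0.553)
= -(-0.5924)
= 0.5924

0.5924


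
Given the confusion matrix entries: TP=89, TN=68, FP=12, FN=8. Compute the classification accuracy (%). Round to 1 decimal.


Accuracy = (TP + TN) / (TP + TN + FP + FN) * 100
= (89 + 68) / (89 + 68 + 12 + 8)
= 157 / 177
= 0.887
= 88.7%

88.7


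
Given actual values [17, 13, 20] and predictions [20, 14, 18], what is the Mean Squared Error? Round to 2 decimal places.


Differences: [-3, -1, 2]
Squared errors: [9, 1, 4]
Sum of squared errors = 14
MSE = 14 / 3 = 4.67

4.67


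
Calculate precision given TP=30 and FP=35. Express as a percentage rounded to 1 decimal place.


Precision = TP / (TP + FP) * 100
= 30 / (30 + 35)
= 30 / 65
= 0.4615
= 46.2%

46.2


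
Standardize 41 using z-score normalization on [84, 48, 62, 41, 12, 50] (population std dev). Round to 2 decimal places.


Mean = (84 + 48 + 62 + 41 + 12 + 50) / 6 = 49.5
Variance = sum((x_i - mean)^2) / n = 471.25
Std = sqrt(471.25) = 21.7083
Z = (x - mean) / std
= (41 - 49.5) / 21.7083
= -8.5 / 21.7083
= -0.39

-0.39


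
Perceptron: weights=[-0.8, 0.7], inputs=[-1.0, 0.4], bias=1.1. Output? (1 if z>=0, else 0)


z = w . x + b
= -0.8*-1.0 + 0.7*0.4 + 1.1
= 0.8 + 0.28 + 1.1
= 1.08 + 1.1
= 2.18
Since z = 2.18 >= 0, output = 1

1


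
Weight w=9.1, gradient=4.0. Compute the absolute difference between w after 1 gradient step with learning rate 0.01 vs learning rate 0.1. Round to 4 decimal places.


With lr=0.01: w_new = 9.1 - 0.01 * 4.0 = 9.06
With lr=0.1: w_new = 9.1 - 0.1 * 4.0 = 8.7
Absolute difference = |9.06 - 8.7|
= 0.3600

0.3600


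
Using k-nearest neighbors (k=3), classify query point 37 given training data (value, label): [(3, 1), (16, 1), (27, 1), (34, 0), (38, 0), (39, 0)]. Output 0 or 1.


Distances from query 37:
Point 38 (class 0): distance = 1
Point 39 (class 0): distance = 2
Point 34 (class 0): distance = 3
K=3 nearest neighbors: classes = [0, 0, 0]
Votes for class 1: 0 / 3
Majority vote => class 0

0


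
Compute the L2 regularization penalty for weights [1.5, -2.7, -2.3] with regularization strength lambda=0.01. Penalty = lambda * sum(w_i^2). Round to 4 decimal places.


Squaring each weight:
1.5^2 = 2.25
(-2.7)^2 = 7.29
(-2.3)^2 = 5.29
Sum of squares = 14.83
Penalty = 0.01 * 14.83 = 0.1483

0.1483


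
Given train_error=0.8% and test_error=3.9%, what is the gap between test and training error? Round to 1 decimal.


Generalization gap = test_error - train_error
= 3.9 - 0.8
= 3.1%
A moderate gap.

3.1


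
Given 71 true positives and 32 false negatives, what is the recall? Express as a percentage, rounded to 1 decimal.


Recall = TP / (TP + FN) * 100
= 71 / (71 + 32)
= 71 / 103
= 0.6893
= 68.9%

68.9


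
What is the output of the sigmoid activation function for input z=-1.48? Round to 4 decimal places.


sigmoid(z) = 1 / (1 + exp(-z))
exp(-(-1.48)) = exp(1.48) = 4.3929
1 + 4.3929 = 5.3929
1 / 5.3929 = 0.1854

0.1854


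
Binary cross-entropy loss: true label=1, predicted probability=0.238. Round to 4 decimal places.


For y=1: Loss = -log(p)
= -log(0.238)
= -(-1.4355)
= 1.4355

1.4355


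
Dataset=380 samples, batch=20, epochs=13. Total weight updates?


Iterations per epoch = 380 / 20 = 19
Total updates = iterations_per_epoch * epochs
= 19 * 13
= 247

247


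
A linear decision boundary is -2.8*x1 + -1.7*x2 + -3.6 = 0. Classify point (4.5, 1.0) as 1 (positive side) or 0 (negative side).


Compute -2.8 * 4.5 + -1.7 * 1.0 + -3.6
= -12.6 + -1.7 + -3.6
= -17.9
Since -17.9 < 0, the point is on the negative side.

0


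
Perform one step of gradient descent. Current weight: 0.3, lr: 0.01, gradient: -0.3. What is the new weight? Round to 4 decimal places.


w_new = w_old - lr * gradient
= 0.3 - 0.01 * -0.3
= 0.3 - (-0.003)
= 0.3030

0.3030


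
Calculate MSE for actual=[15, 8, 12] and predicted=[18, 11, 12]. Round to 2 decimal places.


Differences: [-3, -3, 0]
Squared errors: [9, 9, 0]
Sum of squared errors = 18
MSE = 18 / 3 = 6.00

6.00


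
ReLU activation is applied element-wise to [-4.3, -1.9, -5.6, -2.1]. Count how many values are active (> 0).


ReLU(x) = max(0, x) for each element:
ReLU(-4.3) = 0
ReLU(-1.9) = 0
ReLU(-5.6) = 0
ReLU(-2.1) = 0
Active neurons (>0): 0

0


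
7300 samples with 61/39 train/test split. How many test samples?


Train samples = 7300 * 61% = 4453
Test samples = 7300 - 4453
= 2847

2847


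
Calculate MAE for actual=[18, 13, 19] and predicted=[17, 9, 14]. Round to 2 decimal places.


Absolute errors: [1, 4, 5]
Sum of absolute errors = 10
MAE = 10 / 3 = 3.33

3.33


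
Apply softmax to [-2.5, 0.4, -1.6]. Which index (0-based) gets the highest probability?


Softmax is a monotonic transformation, so it preserves the argmax.
We need to find the index of the maximum logit.
Index 0: -2.5
Index 1: 0.4
Index 2: -1.6
Maximum logit = 0.4 at index 1

1


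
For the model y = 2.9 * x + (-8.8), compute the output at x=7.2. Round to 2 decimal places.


y = 2.9 * 7.2 + (-8.8)
= 20.88 + (-8.8)
= 12.08

12.08


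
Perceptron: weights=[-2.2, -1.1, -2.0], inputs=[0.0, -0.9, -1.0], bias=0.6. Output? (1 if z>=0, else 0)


z = w . x + b
= -2.2*0.0 + -1.1*-0.9 + -2.0*-1.0 + 0.6
= -0.0 + 0.99 + 2.0 + 0.6
= 2.99 + 0.6
= 3.59
Since z = 3.59 >= 0, output = 1

1


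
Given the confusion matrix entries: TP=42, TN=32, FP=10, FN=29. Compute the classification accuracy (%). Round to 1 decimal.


Accuracy = (TP + TN) / (TP + TN + FP + FN) * 100
= (42 + 32) / (42 + 32 + 10 + 29)
= 74 / 113
= 0.6549
= 65.5%

65.5


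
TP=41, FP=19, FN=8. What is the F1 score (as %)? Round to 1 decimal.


Precision = TP / (TP + FP) = 41 / 60 = 0.6833
Recall = TP / (TP + FN) = 41 / 49 = 0.8367
F1 = 2 * P * R / (P + R)
= 2 * 0.6833 * 0.8367 / (0.6833 + 0.8367)
= 1.1435 / 1.5201
= 0.7523
As percentage: 75.2%

75.2


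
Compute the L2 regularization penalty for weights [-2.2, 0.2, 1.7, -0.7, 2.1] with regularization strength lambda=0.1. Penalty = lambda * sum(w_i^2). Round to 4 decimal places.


Squaring each weight:
(-2.2)^2 = 4.84
0.2^2 = 0.04
1.7^2 = 2.89
(-0.7)^2 = 0.49
2.1^2 = 4.41
Sum of squares = 12.67
Penalty = 0.1 * 12.67 = 1.2670

1.2670


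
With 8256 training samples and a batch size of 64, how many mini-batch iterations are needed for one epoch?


Iterations per epoch = dataset_size / batch_size
= 8256 / 64
= 129

129


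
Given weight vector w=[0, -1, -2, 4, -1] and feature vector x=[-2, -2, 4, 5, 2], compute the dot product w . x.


Element-wise products:
0 * -2 = 0
-1 * -2 = 2
-2 * 4 = -8
4 * 5 = 20
-1 * 2 = -2
Sum = 0 + 2 + -8 + 20 + -2
= 12

12


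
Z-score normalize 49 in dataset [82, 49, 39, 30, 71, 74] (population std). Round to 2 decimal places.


Mean = (82 + 49 + 39 + 30 + 71 + 74) / 6 = 57.5
Variance = sum((x_i - mean)^2) / n = 370.9167
Std = sqrt(370.9167) = 19.2592
Z = (x - mean) / std
= (49 - 57.5) / 19.2592
= -8.5 / 19.2592
= -0.44

-0.44


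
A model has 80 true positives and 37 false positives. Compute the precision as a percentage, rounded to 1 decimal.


Precision = TP / (TP + FP) * 100
= 80 / (80 + 37)
= 80 / 117
= 0.6838
= 68.4%

68.4


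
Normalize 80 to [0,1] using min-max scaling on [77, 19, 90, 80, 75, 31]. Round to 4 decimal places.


Min = 19, Max = 90
Range = 90 - 19 = 71
Scaled = (x - min) / (max - min)
= (80 - 19) / 71
= 61 / 71
= 0.8592

0.8592


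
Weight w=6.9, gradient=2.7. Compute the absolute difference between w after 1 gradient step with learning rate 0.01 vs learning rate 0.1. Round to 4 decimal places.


With lr=0.01: w_new = 6.9 - 0.01 * 2.7 = 6.873
With lr=0.1: w_new = 6.9 - 0.1 * 2.7 = 6.63
Absolute difference = |6.873 - 6.63|
= 0.2430

0.2430


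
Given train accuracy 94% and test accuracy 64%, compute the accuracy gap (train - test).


Gap = train_accuracy - test_accuracy
= 94 - 64
= 30%
This large gap strongly indicates overfitting.

30


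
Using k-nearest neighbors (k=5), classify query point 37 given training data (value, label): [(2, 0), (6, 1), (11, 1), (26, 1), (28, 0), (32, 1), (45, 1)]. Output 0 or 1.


Distances from query 37:
Point 32 (class 1): distance = 5
Point 45 (class 1): distance = 8
Point 28 (class 0): distance = 9
Point 26 (class 1): distance = 11
Point 11 (class 1): distance = 26
K=5 nearest neighbors: classes = [1, 1, 0, 1, 1]
Votes for class 1: 4 / 5
Majority vote => class 1

1


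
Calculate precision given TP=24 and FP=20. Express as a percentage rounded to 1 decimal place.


Precision = TP / (TP + FP) * 100
= 24 / (24 + 20)
= 24 / 44
= 0.5455
= 54.5%

54.5


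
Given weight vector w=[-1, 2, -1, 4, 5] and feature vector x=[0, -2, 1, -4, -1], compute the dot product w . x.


Element-wise products:
-1 * 0 = 0
2 * -2 = -4
-1 * 1 = -1
4 * -4 = -16
5 * -1 = -5
Sum = 0 + -4 + -1 + -16 + -5
= -26

-26


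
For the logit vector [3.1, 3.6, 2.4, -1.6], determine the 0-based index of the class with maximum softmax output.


Softmax is a monotonic transformation, so it preserves the argmax.
We need to find the index of the maximum logit.
Index 0: 3.1
Index 1: 3.6
Index 2: 2.4
Index 3: -1.6
Maximum logit = 3.6 at index 1

1


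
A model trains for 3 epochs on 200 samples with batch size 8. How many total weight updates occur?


Iterations per epoch = 200 / 8 = 25
Total updates = iterations_per_epoch * epochs
= 25 * 3
= 75

75


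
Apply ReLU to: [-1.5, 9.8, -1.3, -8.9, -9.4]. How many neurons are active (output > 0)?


ReLU(x) = max(0, x) for each element:
ReLU(-1.5) = 0
ReLU(9.8) = 9.8
ReLU(-1.3) = 0
ReLU(-8.9) = 0
ReLU(-9.4) = 0
Active neurons (>0): 1

1


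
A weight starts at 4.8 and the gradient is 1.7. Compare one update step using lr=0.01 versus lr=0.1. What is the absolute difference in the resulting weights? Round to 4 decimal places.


With lr=0.01: w_new = 4.8 - 0.01 * 1.7 = 4.783
With lr=0.1: w_new = 4.8 - 0.1 * 1.7 = 4.63
Absolute difference = |4.783 - 4.63|
= 0.1530

0.1530


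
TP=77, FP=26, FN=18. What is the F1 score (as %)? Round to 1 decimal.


Precision = TP / (TP + FP) = 77 / 103 = 0.7476
Recall = TP / (TP + FN) = 77 / 95 = 0.8105
F1 = 2 * P * R / (P + R)
= 2 * 0.7476 * 0.8105 / (0.7476 + 0.8105)
= 1.2119 / 1.5581
= 0.7778
As percentage: 77.8%

77.8


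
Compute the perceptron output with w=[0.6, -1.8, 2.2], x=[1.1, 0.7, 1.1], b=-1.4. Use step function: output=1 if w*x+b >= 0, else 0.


z = w . x + b
= 0.6*1.1 + -1.8*0.7 + 2.2*1.1 + -1.4
= 0.66 + -1.26 + 2.42 + -1.4
= 1.82 + -1.4
= 0.42
Since z = 0.42 >= 0, output = 1

1


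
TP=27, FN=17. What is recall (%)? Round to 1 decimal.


Recall = TP / (TP + FN) * 100
= 27 / (27 + 17)
= 27 / 44
= 0.6136
= 61.4%

61.4


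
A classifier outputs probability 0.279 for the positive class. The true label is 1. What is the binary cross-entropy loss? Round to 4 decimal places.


For y=1: Loss = -log(p)
= -log(0.279)
= -(-1.2765)
= 1.2765

1.2765


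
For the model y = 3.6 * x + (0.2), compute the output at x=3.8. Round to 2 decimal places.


y = 3.6 * 3.8 + (0.2)
= 13.68 + (0.2)
= 13.88

13.88


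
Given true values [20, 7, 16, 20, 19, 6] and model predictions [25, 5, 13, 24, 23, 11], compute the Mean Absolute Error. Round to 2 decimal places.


Absolute errors: [5, 2, 3, 4, 4, 5]
Sum of absolute errors = 23
MAE = 23 / 6 = 3.83

3.83


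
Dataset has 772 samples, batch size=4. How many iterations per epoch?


Iterations per epoch = dataset_size / batch_size
= 772 / 4
= 193

193


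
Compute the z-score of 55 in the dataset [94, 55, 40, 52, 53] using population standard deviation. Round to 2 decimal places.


Mean = (94 + 55 + 40 + 52 + 53) / 5 = 58.8
Variance = sum((x_i - mean)^2) / n = 337.36
Std = sqrt(337.36) = 18.3674
Z = (x - mean) / std
= (55 - 58.8) / 18.3674
= -3.8 / 18.3674
= -0.21

-0.21


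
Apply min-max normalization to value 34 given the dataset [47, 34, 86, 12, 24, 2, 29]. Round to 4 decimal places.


Min = 2, Max = 86
Range = 86 - 2 = 84
Scaled = (x - min) / (max - min)
= (34 - 2) / 84
= 32 / 84
= 0.3810

0.3810


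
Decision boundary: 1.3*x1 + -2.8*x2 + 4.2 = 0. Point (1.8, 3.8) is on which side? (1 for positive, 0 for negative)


Compute 1.3 * 1.8 + -2.8 * 3.8 + 4.2
= 2.34 + -10.64 + 4.2
= -4.1
Since -4.1 < 0, the point is on the negative side.

0


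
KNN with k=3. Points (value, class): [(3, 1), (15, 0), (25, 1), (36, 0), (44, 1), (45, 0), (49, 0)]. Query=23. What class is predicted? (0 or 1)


Distances from query 23:
Point 25 (class 1): distance = 2
Point 15 (class 0): distance = 8
Point 36 (class 0): distance = 13
K=3 nearest neighbors: classes = [1, 0, 0]
Votes for class 1: 1 / 3
Majority vote => class 0

0


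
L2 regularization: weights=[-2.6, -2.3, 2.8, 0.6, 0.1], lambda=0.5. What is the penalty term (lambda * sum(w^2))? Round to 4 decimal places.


Squaring each weight:
(-2.6)^2 = 6.76
(-2.3)^2 = 5.29
2.8^2 = 7.84
0.6^2 = 0.36
0.1^2 = 0.01
Sum of squares = 20.26
Penalty = 0.5 * 20.26 = 10.1300

10.1300


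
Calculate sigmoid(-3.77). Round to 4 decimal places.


sigmoid(z) = 1 / (1 + exp(-z))
exp(-(-3.77)) = exp(3.77) = 43.3801
1 + 43.3801 = 44.3801
1 / 44.3801 = 0.0225

0.0225


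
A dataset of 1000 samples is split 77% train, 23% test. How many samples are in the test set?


Train samples = 1000 * 77% = 770
Test samples = 1000 - 770
= 230

230


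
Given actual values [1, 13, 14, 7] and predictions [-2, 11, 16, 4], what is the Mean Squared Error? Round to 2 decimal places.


Differences: [3, 2, -2, 3]
Squared errors: [9, 4, 4, 9]
Sum of squared errors = 26
MSE = 26 / 4 = 6.50

6.50


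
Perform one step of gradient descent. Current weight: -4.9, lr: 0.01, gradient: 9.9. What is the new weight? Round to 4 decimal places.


w_new = w_old - lr * gradient
= -4.9 - 0.01 * 9.9
= -4.9 - (0.099)
= -4.9990

-4.9990


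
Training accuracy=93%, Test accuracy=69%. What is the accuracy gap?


Gap = train_accuracy - test_accuracy
= 93 - 69
= 24%
This large gap strongly indicates overfitting.

24


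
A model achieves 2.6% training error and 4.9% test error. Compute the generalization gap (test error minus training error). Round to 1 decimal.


Generalization gap = test_error - train_error
= 4.9 - 2.6
= 2.3%
A moderate gap.

2.3


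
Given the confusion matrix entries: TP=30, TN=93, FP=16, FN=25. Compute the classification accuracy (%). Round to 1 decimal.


Accuracy = (TP + TN) / (TP + TN + FP + FN) * 100
= (30 + 93) / (30 + 93 + 16 + 25)
= 123 / 164
= 0.75
= 75.0%

75.0


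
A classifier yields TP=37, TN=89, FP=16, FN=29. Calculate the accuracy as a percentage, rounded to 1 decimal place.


Accuracy = (TP + TN) / (TP + TN + FP + FN) * 100
= (37 + 89) / (37 + 89 + 16 + 29)
= 126 / 171
= 0.7368
= 73.7%

73.7


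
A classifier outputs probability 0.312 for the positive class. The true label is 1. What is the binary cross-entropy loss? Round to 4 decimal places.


For y=1: Loss = -log(p)
= -log(0.312)
= -(-1.1648)
= 1.1648

1.1648


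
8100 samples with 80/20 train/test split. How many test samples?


Train samples = 8100 * 80% = 6480
Test samples = 8100 - 6480
= 1620

1620


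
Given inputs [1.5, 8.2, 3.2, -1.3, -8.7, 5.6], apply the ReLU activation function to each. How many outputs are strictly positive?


ReLU(x) = max(0, x) for each element:
ReLU(1.5) = 1.5
ReLU(8.2) = 8.2
ReLU(3.2) = 3.2
ReLU(-1.3) = 0
ReLU(-8.7) = 0
ReLU(5.6) = 5.6
Active neurons (>0): 4

4


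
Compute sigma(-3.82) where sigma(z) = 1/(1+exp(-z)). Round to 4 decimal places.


sigmoid(z) = 1 / (1 + exp(-z))
exp(-(-3.82)) = exp(3.82) = 45.6042
1 + 45.6042 = 46.6042
1 / 46.6042 = 0.0215

0.0215


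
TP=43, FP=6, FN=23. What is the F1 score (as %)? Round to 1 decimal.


Precision = TP / (TP + FP) = 43 / 49 = 0.8776
Recall = TP / (TP + FN) = 43 / 66 = 0.6515
F1 = 2 * P * R / (P + R)
= 2 * 0.8776 * 0.6515 / (0.8776 + 0.6515)
= 1.1435 / 1.5291
= 0.7478
As percentage: 74.8%

74.8


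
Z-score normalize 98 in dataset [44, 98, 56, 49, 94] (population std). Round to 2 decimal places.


Mean = (44 + 98 + 56 + 49 + 94) / 5 = 68.2
Variance = sum((x_i - mean)^2) / n = 531.36
Std = sqrt(531.36) = 23.0512
Z = (x - mean) / std
= (98 - 68.2) / 23.0512
= 29.8 / 23.0512
= 1.29

1.29


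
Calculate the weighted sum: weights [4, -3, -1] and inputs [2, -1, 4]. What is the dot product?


Element-wise products:
4 * 2 = 8
-3 * -1 = 3
-1 * 4 = -4
Sum = 8 + 3 + -4
= 7

7


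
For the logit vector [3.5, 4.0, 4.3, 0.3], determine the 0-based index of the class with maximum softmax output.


Softmax is a monotonic transformation, so it preserves the argmax.
We need to find the index of the maximum logit.
Index 0: 3.5
Index 1: 4.0
Index 2: 4.3
Index 3: 0.3
Maximum logit = 4.3 at index 2

2


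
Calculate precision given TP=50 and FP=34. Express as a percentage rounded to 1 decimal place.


Precision = TP / (TP + FP) * 100
= 50 / (50 + 34)
= 50 / 84
= 0.5952
= 59.5%

59.5


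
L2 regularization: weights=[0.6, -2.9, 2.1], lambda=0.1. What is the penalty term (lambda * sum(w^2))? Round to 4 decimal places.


Squaring each weight:
0.6^2 = 0.36
(-2.9)^2 = 8.41
2.1^2 = 4.41
Sum of squares = 13.18
Penalty = 0.1 * 13.18 = 1.3180

1.3180


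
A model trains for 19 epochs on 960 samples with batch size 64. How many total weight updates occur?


Iterations per epoch = 960 / 64 = 15
Total updates = iterations_per_epoch * epochs
= 15 * 19
= 285

285


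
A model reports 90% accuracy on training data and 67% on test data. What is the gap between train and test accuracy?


Gap = train_accuracy - test_accuracy
= 90 - 67
= 23%
This large gap strongly indicates overfitting.

23


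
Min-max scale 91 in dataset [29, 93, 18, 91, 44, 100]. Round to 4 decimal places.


Min = 18, Max = 100
Range = 100 - 18 = 82
Scaled = (x - min) / (max - min)
= (91 - 18) / 82
= 73 / 82
= 0.8902

0.8902


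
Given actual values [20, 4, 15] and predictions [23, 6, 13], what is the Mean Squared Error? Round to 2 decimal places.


Differences: [-3, -2, 2]
Squared errors: [9, 4, 4]
Sum of squared errors = 17
MSE = 17 / 3 = 5.67

5.67


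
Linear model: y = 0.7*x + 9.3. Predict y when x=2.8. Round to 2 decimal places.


y = 0.7 * 2.8 + (9.3)
= 1.96 + (9.3)
= 11.26

11.26


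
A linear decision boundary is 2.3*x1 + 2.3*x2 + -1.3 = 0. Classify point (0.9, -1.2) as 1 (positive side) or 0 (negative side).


Compute 2.3 * 0.9 + 2.3 * -1.2 + -1.3
= 2.07 + -2.76 + -1.3
= -1.99
Since -1.99 < 0, the point is on the negative side.

0


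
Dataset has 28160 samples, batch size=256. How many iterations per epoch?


Iterations per epoch = dataset_size / batch_size
= 28160 / 256
= 110

110


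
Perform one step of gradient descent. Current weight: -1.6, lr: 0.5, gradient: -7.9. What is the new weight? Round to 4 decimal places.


w_new = w_old - lr * gradient
= -1.6 - 0.5 * -7.9
= -1.6 - (-3.95)
= 2.3500

2.3500


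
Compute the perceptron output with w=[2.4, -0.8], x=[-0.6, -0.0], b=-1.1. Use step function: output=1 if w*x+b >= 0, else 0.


z = w . x + b
= 2.4*-0.6 + -0.8*-0.0 + -1.1
= -1.44 + 0.0 + -1.1
= -1.44 + -1.1
= -2.54
Since z = -2.54 < 0, output = 0

0


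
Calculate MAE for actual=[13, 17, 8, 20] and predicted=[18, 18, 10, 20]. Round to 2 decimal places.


Absolute errors: [5, 1, 2, 0]
Sum of absolute errors = 8
MAE = 8 / 4 = 2.00

2.00


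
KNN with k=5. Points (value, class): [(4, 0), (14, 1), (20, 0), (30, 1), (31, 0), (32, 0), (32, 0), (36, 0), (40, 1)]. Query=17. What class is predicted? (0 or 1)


Distances from query 17:
Point 20 (class 0): distance = 3
Point 14 (class 1): distance = 3
Point 4 (class 0): distance = 13
Point 30 (class 1): distance = 13
Point 31 (class 0): distance = 14
K=5 nearest neighbors: classes = [0, 1, 0, 1, 0]
Votes for class 1: 2 / 5
Majority vote => class 0

0


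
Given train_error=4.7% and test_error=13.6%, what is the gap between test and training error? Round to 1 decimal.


Generalization gap = test_error - train_error
= 13.6 - 4.7
= 8.9%
A moderate gap.

8.9


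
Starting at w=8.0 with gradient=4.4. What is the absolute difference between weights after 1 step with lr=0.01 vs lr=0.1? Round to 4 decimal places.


With lr=0.01: w_new = 8.0 - 0.01 * 4.4 = 7.956
With lr=0.1: w_new = 8.0 - 0.1 * 4.4 = 7.56
Absolute difference = |7.956 - 7.56|
= 0.3960

0.3960


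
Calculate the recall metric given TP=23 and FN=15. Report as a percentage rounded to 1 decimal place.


Recall = TP / (TP + FN) * 100
= 23 / (23 + 15)
= 23 / 38
= 0.6053
= 60.5%

60.5


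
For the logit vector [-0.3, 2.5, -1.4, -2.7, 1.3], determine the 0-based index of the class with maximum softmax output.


Softmax is a monotonic transformation, so it preserves the argmax.
We need to find the index of the maximum logit.
Index 0: -0.3
Index 1: 2.5
Index 2: -1.4
Index 3: -2.7
Index 4: 1.3
Maximum logit = 2.5 at index 1

1


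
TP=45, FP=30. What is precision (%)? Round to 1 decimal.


Precision = TP / (TP + FP) * 100
= 45 / (45 + 30)
= 45 / 75
= 0.6
= 60.0%

60.0


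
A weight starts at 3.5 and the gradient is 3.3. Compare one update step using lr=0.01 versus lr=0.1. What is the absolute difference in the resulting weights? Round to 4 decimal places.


With lr=0.01: w_new = 3.5 - 0.01 * 3.3 = 3.467
With lr=0.1: w_new = 3.5 - 0.1 * 3.3 = 3.17
Absolute difference = |3.467 - 3.17|
= 0.2970

0.2970


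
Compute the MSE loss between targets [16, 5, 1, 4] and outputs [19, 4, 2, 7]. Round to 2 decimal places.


Differences: [-3, 1, -1, -3]
Squared errors: [9, 1, 1, 9]
Sum of squared errors = 20
MSE = 20 / 4 = 5.00

5.00
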